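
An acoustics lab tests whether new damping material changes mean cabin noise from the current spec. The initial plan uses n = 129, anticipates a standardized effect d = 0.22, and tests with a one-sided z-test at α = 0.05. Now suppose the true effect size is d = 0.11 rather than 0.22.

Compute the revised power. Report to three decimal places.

With d = 0.11: δ = d·√n = 0.11 × √129 = 1.2494. Critical value z_{0.05} = 1.645.
Revised power = Φ(δ − 1.645) = Φ(-0.395) = 0.3462.

Power ≈ 0.346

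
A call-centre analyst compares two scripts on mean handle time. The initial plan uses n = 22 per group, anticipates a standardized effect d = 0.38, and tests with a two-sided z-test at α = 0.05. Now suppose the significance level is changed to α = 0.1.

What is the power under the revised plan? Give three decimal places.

Power ≈ 0.352

δ = d·√(n/2) = 0.38 × √(22/2) = 1.2603 (unchanged). New critical value: z_{0.05} = 1.645.
Revised power = Φ(δ − 1.645) + Φ(−δ − 1.645) = Φ(-0.385) + Φ(-2.905) = 0.3503 + 0.0018 = 0.3521.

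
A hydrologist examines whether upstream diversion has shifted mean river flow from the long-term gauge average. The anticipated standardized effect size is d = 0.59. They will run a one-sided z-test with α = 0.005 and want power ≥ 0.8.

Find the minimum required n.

For power 0.8 need Φ(δ − z_{0.005}) = 0.8, so δ = z_{0.005} + z_{0.20} = 2.576 + 0.842 = 3.417.
δ = d·√n ⇒ n = (δ/d)² = (3.417 / 0.59)² = 33.55.
Rounding up, n = 34.

n = 34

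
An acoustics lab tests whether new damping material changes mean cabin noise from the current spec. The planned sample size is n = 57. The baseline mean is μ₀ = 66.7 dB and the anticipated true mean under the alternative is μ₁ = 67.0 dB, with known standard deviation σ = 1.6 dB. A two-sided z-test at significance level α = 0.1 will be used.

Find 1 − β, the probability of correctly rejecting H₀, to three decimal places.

Power ≈ 0.410

Standardized effect: d = |μ₁ − μ₀| / σ = |67.0 − 66.7| / 1.6 = 0.1875
Noncentrality parameter: δ = d·√n = 0.1875 × √57 = 1.4156
Two-sided α = 0.1 → critical value z_{0.05} = 1.645.
Power = Φ(δ − 1.645) + Φ(−δ − 1.645) = Φ(-0.229) + Φ(-3.060) = 0.4093 + 0.0011 = 0.4104.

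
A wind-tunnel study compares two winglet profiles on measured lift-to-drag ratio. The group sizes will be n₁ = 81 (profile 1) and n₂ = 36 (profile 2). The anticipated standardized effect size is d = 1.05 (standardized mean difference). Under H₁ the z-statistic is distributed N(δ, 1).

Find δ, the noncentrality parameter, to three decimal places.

The noncentrality parameter scales effect size by the design's sample-size factor: δ = d / √(1/n₁ + 1/n₂) = 1.05 / √(1/81 + 1/36) = 5.2419

δ ≈ 5.242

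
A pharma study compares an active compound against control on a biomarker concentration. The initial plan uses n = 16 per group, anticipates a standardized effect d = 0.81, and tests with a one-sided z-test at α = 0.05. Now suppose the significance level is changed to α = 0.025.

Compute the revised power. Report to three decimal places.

Power ≈ 0.630

δ = d·√(n/2) = 0.81 × √(16/2) = 2.2910 (unchanged). New critical value: z_{0.025} = 1.960.
Revised power = Φ(δ − 1.960) = Φ(0.331) = 0.6297.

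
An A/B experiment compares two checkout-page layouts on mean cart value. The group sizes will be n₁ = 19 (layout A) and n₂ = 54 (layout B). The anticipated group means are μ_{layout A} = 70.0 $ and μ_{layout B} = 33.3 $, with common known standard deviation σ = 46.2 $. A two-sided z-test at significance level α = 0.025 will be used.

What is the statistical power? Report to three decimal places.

Standardized effect: d = |μ_{layout A} − μ_{layout B}| / σ = |70.0 − 33.3| / 46.2 = 0.7944
Noncentrality parameter: δ = d / √(1/n₁ + 1/n₂) = 0.7944 / √(1/19 + 1/54) = 2.9781
Two-sided α = 0.025 → critical value z_{0.0125} = 2.241.
Power = Φ(δ − 2.241) + Φ(−δ − 2.241) = Φ(0.737) + Φ(-5.219) = 0.7693 + 0.0000 = 0.7693.

Power ≈ 0.769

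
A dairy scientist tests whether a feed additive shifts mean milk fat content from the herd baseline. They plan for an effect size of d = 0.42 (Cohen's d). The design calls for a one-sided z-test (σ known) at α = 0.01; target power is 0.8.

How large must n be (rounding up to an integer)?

For power 0.8 need Φ(δ − z_{0.01}) = 0.8, so δ = z_{0.01} + z_{0.20} = 2.326 + 0.842 = 3.168.
δ = d·√n ⇒ n = (δ/d)² = (3.168 / 0.42)² = 56.89.
Round up to the next whole unit.

n = 57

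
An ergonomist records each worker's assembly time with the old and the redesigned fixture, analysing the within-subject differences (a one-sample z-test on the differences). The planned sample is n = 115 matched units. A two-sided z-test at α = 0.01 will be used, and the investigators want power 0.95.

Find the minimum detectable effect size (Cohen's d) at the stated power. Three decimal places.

d ≈ 0.394

Need Φ(δ − 2.576) = 0.95, so δ = 2.576 + 1.645 = 4.221.
(Lower-tail contribution to power is negligible for δ > 0.)
δ = d·√n ⇒ d = δ/√n = 4.221/√115 = 0.3936.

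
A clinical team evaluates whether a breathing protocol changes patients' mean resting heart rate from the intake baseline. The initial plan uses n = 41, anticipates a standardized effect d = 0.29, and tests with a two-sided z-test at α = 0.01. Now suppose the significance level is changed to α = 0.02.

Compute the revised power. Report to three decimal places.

δ = d·√n = 0.29 × √41 = 1.8569 (unchanged). New critical value: z_{0.01} = 2.326.
Revised power = Φ(δ − 2.326) + Φ(−δ − 2.326) = Φ(-0.469) + Φ(-4.183) = 0.3194 + 0.0000 = 0.3194.

Power ≈ 0.319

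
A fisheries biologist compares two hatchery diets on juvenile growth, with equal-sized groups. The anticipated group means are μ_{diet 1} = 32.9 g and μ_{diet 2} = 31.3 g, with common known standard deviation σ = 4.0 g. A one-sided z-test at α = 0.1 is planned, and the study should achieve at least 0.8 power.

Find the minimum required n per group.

Standardized effect: d = |μ_{diet 1} − μ_{diet 2}| / σ = |32.9 − 31.3| / 4.0 = 0.4000
Set Φ(δ − 1.282) = 0.8; then δ − 1.282 = Φ⁻¹(0.8) = 0.842, giving δ = 2.123.
δ = d·√(n/2) ⇒ n = 2(δ/d)² = 2 × (2.123 / 0.4000)² = 56.35.
Round up to the next whole unit.

n = 57 per group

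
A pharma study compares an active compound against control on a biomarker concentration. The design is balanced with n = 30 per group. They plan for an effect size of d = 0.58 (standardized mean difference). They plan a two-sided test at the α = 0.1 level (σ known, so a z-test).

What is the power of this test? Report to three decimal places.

Power ≈ 0.726

Noncentrality parameter: δ = d·√(n/2) = 0.58 × √(30/2) = 2.2463
Two-sided α = 0.1 → critical value z_{0.05} = 1.645.
Power = Φ(δ − 1.645) + Φ(−δ − 1.645) = Φ(0.601) + Φ(-3.891) = 0.7262 + 0.0000 = 0.7263.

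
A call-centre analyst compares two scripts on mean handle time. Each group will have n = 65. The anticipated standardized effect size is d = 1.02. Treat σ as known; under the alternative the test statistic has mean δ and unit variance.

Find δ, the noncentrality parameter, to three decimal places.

The noncentrality parameter scales effect size by the design's sample-size factor: δ = d·√(n/2) = 1.02 × √(65/2) = 5.8149

δ ≈ 5.815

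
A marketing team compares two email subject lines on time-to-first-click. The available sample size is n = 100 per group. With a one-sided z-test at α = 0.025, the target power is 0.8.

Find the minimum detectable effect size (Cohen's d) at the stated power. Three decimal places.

d ≈ 0.396

Need Φ(δ − 1.960) = 0.8, so δ = 1.960 + 0.842 = 2.802.
δ = d·√(n/2) ⇒ d = δ/√(n/2) = 2.802/√(100/2) = 0.3962.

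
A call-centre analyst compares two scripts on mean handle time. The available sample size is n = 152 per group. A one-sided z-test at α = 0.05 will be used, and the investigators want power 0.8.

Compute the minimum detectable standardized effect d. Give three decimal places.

Need Φ(δ − 1.645) = 0.8, so δ = 1.645 + 0.842 = 2.486.
δ = d·√(n/2) ⇒ d = δ/√(n/2) = 2.486/√(152/2) = 0.2852.

d ≈ 0.285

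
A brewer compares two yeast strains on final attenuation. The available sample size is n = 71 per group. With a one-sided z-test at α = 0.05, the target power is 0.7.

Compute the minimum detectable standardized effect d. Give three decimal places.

d ≈ 0.364

Required noncentrality: δ = z_{0.05} + z_{0.30} = 1.645 + 0.524 = 2.169.
δ = d·√(n/2) ⇒ d = δ/√(n/2) = 2.169/√(71/2) = 0.3641.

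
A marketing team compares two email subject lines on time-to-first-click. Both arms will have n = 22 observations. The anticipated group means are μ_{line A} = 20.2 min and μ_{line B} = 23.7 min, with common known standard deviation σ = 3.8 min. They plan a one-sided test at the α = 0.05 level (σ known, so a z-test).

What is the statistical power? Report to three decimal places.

Power ≈ 0.921

Standardized effect: d = |μ_{line A} − μ_{line B}| / σ = |20.2 − 23.7| / 3.8 = 0.9211
Noncentrality parameter: δ = d·√(n/2) = 0.9211 × √(22/2) = 3.0548
Critical value for a one-sided test at α = 0.05: z_α = 1.645.
Power = P(Z > 1.645 − δ) = Φ(1.410) = 0.9207.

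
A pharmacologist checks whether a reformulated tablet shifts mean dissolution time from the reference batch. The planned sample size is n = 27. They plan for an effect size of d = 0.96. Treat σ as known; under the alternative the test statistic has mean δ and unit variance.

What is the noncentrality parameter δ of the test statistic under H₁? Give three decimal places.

The noncentrality parameter scales effect size by the design's sample-size factor: δ = d·√n = 0.96 × √27 = 4.9883

δ ≈ 4.988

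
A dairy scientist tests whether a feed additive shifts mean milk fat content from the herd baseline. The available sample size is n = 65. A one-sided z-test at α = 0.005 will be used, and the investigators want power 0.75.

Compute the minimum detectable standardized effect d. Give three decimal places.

d ≈ 0.403

Need Φ(δ − 2.576) = 0.75, so δ = 2.576 + 0.674 = 3.250.
δ = d·√n ⇒ d = δ/√n = 3.250/√65 = 0.4032.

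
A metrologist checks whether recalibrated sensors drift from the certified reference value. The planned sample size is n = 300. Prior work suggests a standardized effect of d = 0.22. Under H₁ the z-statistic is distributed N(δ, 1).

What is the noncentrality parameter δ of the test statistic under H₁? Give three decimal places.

δ ≈ 3.811

δ = d·√n = 0.22 × √300 = 3.8105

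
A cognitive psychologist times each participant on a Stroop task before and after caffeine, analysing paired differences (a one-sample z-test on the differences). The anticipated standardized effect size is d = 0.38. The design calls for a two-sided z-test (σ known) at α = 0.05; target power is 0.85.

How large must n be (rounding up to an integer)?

n = 63

Set Φ(δ − 1.960) = 0.85; then δ − 1.960 = Φ⁻¹(0.85) = 1.036, giving δ = 2.996.
(Ignoring the negligible lower-tail rejection probability gives the usual closed-form inversion.)
δ = d·√n ⇒ n = (δ/d)² = (2.996 / 0.38)² = 62.18.
Round up to the next whole unit.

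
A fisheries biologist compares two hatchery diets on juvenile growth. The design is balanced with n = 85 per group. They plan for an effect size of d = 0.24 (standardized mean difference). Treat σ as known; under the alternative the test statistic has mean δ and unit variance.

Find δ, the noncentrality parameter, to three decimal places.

δ ≈ 1.565

δ = d·√(n/2) = 0.24 × √(85/2) = 1.5646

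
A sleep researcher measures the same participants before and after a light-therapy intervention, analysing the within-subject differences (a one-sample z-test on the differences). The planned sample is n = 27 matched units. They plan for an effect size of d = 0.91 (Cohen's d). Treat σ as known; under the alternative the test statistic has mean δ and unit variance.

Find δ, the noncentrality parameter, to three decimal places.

δ ≈ 4.728

The noncentrality parameter scales effect size by the design's sample-size factor: δ = d·√n = 0.91 × √27 = 4.7285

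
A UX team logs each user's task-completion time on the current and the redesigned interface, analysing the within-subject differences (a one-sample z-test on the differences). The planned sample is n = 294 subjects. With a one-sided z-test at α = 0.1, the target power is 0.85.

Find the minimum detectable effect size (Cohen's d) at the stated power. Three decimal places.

Required noncentrality: δ = z_{0.1} + z_{0.15} = 1.282 + 1.036 = 2.318.
δ = d·√n ⇒ d = δ/√n = 2.318/√294 = 0.1352.

d ≈ 0.135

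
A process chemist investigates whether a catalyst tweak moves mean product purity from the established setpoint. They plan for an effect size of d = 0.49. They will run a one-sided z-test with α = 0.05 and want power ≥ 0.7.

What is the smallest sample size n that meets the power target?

Set Φ(δ − 1.645) = 0.7; then δ − 1.645 = Φ⁻¹(0.7) = 0.524, giving δ = 2.169.
δ = d·√n ⇒ n = (δ/d)² = (2.169 / 0.49)² = 19.60.
Rounding up, n = 20.

n = 20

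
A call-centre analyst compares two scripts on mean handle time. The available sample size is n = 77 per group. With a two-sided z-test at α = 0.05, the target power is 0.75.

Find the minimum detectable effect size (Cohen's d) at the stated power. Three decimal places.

Required noncentrality: δ = z_{0.025} + z_{0.25} = 1.960 + 0.674 = 2.634.
(The second rejection-region term Φ(−δ − z_{α/2}) is negligible and dropped.)
δ = d·√(n/2) ⇒ d = δ/√(n/2) = 2.634/√(77/2) = 0.4246.

d ≈ 0.425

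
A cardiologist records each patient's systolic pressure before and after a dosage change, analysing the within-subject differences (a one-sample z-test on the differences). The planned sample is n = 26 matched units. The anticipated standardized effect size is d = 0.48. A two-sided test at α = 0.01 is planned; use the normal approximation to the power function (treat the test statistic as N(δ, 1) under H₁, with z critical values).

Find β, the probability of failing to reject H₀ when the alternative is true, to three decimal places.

β ≈ 0.551

Noncentrality parameter: δ = d·√n = 0.48 × √26 = 2.4475
Two-sided α = 0.01 → critical value z_{0.005} = 2.576.
Power = Φ(δ − 2.576) + Φ(−δ − 2.576) = Φ(-0.128) + Φ(-5.023) = 0.4490 + 0.0000 = 0.4490.
Type II error: β = 1 − power = 1 − 0.4490 = 0.5510.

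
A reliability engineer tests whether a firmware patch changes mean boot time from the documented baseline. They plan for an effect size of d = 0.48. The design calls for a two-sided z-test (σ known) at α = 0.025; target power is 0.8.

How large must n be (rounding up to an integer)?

For power 0.8 need Φ(δ − z_{0.0125}) = 0.8, so δ = z_{0.0125} + z_{0.20} = 2.241 + 0.842 = 3.083.
(The Φ(−δ − z_{α/2}) term is vanishingly small for δ > 0 and is dropped in the standard sample-size formula.)
δ = d·√n ⇒ n = (δ/d)² = (3.083 / 0.48)² = 41.25.
Rounding up, n = 42.

n = 42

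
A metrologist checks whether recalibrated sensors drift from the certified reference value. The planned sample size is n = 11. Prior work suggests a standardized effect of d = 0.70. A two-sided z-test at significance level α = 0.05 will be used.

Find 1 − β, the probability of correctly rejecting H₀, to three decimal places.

Power ≈ 0.641

Noncentrality parameter: λ = d·√n = 0.70 × √11 = 2.3216
Two-sided α = 0.05 → critical value z_{0.025} = 1.960.
Power = Φ(λ − 1.960) + Φ(−λ − 1.960) = Φ(0.362) + Φ(-4.282) = 0.6412 + 0.0000 = 0.6412.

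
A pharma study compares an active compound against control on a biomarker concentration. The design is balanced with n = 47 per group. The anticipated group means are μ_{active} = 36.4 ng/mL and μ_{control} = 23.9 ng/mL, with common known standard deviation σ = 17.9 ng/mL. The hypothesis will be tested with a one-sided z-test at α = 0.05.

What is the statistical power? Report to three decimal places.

Power ≈ 0.959

Standardized effect: d = |μ_{active} − μ_{control}| / σ = |36.4 − 23.9| / 17.9 = 0.6983
Noncentrality parameter: δ = d·√(n/2) = 0.6983 × √(47/2) = 3.3853
Critical value for a one-sided test at α = 0.05: z_α = 1.645.
Power = P(Z > 1.645 − δ) = Φ(1.740) = 0.9591.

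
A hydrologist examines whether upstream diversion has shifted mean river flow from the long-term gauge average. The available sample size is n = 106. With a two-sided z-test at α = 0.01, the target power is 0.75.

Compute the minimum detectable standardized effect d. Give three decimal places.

Required noncentrality: δ = z_{0.005} + z_{0.25} = 2.576 + 0.674 = 3.250.
(The second rejection-region term Φ(−δ − z_{α/2}) is negligible and dropped.)
δ = d·√n ⇒ d = δ/√n = 3.250/√106 = 0.3157.

d ≈ 0.316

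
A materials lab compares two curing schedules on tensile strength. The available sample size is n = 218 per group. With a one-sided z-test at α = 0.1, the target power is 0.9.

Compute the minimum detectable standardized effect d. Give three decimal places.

d ≈ 0.246

Need Φ(δ − 1.282) = 0.9, so δ = 1.282 + 1.282 = 2.563.
δ = d·√(n/2) ⇒ d = δ/√(n/2) = 2.563/√(218/2) = 0.2455.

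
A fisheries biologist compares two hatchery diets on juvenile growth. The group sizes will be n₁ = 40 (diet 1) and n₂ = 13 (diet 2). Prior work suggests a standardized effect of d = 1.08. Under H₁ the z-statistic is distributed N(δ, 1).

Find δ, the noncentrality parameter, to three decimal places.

δ ≈ 3.383

δ = d / √(1/n₁ + 1/n₂) = 1.08 / √(1/40 + 1/13) = 3.3829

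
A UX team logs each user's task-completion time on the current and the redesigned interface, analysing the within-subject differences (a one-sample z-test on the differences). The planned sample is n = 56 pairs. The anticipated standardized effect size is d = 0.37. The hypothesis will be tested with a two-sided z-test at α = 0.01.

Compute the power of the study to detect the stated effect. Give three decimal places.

Power ≈ 0.577

Noncentrality parameter: δ = d·√n = 0.37 × √56 = 2.7688
Two-sided α = 0.01 → critical value z_{0.005} = 2.576.
Power = Φ(δ − 2.576) + Φ(−δ − 2.576) = Φ(0.193) + Φ(-5.345) = 0.5765 + 0.0000 = 0.5765.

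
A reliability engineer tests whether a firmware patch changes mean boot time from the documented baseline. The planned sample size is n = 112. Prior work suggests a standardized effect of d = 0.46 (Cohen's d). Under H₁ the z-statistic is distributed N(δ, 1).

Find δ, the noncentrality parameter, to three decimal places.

δ = d·√n = 0.46 × √112 = 4.8682

δ ≈ 4.868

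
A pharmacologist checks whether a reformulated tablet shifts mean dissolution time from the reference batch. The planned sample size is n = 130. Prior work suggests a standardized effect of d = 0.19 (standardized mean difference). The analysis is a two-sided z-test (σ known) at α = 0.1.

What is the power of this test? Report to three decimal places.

Power ≈ 0.699

Noncentrality parameter: δ = d·√n = 0.19 × √130 = 2.1663
Two-sided α = 0.1 → critical value z_{0.05} = 1.645.
Power = Φ(δ − 1.645) + Φ(−δ − 1.645) = Φ(0.521) + Φ(-3.811) = 0.6990 + 0.0001 = 0.6991.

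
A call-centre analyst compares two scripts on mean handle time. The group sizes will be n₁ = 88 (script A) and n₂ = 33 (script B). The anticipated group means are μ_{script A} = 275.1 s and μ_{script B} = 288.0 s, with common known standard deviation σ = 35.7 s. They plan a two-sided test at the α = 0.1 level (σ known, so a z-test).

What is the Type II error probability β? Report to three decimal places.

Standardized effect: d = |μ_{script A} − μ_{script B}| / σ = |275.1 − 288.0| / 35.7 = 0.3613
Noncentrality parameter: λ = d / √(1/n₁ + 1/n₂) = 0.3613 / √(1/88 + 1/33) = 1.7702
Critical value for a two-sided test at α = 0.1: z_{α/2} = 1.645.
Power = Φ(λ − 1.645) + Φ(−λ − 1.645) = Φ(0.125) + Φ(-3.415) = 0.5499 + 0.0003 = 0.5502.
Type II error: β = 1 − power = 1 − 0.5502 = 0.4498.

β ≈ 0.450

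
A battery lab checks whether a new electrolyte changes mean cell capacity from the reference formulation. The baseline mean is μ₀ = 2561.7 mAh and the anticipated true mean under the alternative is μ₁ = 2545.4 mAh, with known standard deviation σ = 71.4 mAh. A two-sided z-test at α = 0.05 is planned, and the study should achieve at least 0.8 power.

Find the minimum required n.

Standardized effect: d = |μ₁ − μ₀| / σ = |2545.4 − 2561.7| / 71.4 = 0.2283
For power 0.8 need Φ(δ − z_{0.025}) = 0.8, so δ = z_{0.025} + z_{0.20} = 1.960 + 0.842 = 2.802.
(For δ > 0 the lower-tail rejection region contributes negligibly to power, so the one-term inversion is standard.)
δ = d·√n ⇒ n = (δ/d)² = (2.802 / 0.2283)² = 150.60.
Round up to the next whole unit.

n = 151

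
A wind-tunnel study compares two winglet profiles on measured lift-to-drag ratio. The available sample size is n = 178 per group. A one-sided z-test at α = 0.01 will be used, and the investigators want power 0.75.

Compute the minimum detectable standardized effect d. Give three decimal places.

d ≈ 0.318

Need Φ(δ − 2.326) = 0.75, so δ = 2.326 + 0.674 = 3.001.
δ = d·√(n/2) ⇒ d = δ/√(n/2) = 3.001/√(178/2) = 0.3181.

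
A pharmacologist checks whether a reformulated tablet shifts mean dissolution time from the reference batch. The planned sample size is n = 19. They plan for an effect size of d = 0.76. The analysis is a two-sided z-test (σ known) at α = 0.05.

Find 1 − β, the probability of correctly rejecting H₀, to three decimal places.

Power ≈ 0.912

Noncentrality parameter: δ = d·√n = 0.76 × √19 = 3.3128
Critical value for a two-sided test at α = 0.05: z_{α/2} = 1.960.
Power = Φ(δ − 1.960) + Φ(−δ − 1.960) = Φ(1.353) + Φ(-5.273) = 0.9119 + 0.0000 = 0.9119.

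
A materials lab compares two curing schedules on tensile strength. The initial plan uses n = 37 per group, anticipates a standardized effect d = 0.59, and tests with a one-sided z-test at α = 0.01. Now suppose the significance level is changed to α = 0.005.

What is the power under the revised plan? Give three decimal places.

δ = d·√(n/2) = 0.59 × √(37/2) = 2.5377 (unchanged). New critical value: z_{0.005} = 2.576.
Revised power = Φ(δ − 2.576) = Φ(-0.038) = 0.4848.

Power ≈ 0.485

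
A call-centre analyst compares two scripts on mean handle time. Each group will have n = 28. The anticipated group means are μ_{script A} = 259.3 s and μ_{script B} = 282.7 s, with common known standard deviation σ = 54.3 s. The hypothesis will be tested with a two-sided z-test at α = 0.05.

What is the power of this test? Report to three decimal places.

Standardized effect: d = |μ_{script A} − μ_{script B}| / σ = |259.3 − 282.7| / 54.3 = 0.4309
Noncentrality parameter: δ = d·√(n/2) = 0.4309 × √(28/2) = 1.6124
Two-sided α = 0.05 → critical value z_{0.025} = 1.960.
Power = Φ(δ − 1.960) + Φ(−δ − 1.960) = Φ(-0.348) + Φ(-3.572) = 0.3641 + 0.0002 = 0.3643.

Power ≈ 0.364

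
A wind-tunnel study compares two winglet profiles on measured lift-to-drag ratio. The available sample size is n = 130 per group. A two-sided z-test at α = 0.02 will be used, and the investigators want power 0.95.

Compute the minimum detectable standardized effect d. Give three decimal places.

Need Φ(δ − 2.326) = 0.95, so δ = 2.326 + 1.645 = 3.971.
(The second rejection-region term Φ(−δ − z_{α/2}) is negligible and dropped.)
δ = d·√(n/2) ⇒ d = δ/√(n/2) = 3.971/√(130/2) = 0.4926.

d ≈ 0.493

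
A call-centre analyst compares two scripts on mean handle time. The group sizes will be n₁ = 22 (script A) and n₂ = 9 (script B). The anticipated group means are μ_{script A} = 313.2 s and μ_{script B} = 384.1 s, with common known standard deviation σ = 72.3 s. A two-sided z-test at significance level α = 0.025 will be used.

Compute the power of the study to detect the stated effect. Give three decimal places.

Standardized effect: d = |μ_{script A} − μ_{script B}| / σ = |313.2 − 384.1| / 72.3 = 0.9806
Noncentrality parameter: δ = d / √(1/n₁ + 1/n₂) = 0.9806 / √(1/22 + 1/9) = 2.4783
Critical value for a two-sided test at α = 0.025: z_{α/2} = 2.241.
Power = Φ(δ − 2.241) + Φ(−δ − 2.241) = Φ(0.237) + Φ(-4.720) = 0.5936 + 0.0000 = 0.5936.

Power ≈ 0.594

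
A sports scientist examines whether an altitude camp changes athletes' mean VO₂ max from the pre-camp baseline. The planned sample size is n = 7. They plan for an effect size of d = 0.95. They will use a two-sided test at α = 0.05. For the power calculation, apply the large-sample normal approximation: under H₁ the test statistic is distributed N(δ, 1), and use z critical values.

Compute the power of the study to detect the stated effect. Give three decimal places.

Power ≈ 0.710

Noncentrality parameter: δ = d·√n = 0.95 × √7 = 2.5135
Critical value for a two-sided test at α = 0.05: z_{α/2} = 1.960.
Power = Φ(δ − 1.960) + Φ(−δ − 1.960) = Φ(0.553) + Φ(-4.473) = 0.7100 + 0.0000 = 0.7100.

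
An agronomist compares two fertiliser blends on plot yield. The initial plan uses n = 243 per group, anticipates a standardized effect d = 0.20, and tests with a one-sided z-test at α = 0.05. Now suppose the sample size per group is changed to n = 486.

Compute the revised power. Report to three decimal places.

Power ≈ 0.930

With n = 486 per group: δ = d·√(n/2) = 0.20 × √(486/2) = 3.1177. Critical value z_{0.05} = 1.645.
Revised power = P(Z > 1.645 − δ) = Φ(1.473) = 0.9296.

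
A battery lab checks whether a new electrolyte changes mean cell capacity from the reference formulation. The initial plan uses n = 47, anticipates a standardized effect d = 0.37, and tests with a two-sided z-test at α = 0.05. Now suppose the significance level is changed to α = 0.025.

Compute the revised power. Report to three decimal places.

Power ≈ 0.616

δ = d·√n = 0.37 × √47 = 2.5366 (unchanged). New critical value: z_{0.0125} = 2.241.
Revised power = Φ(δ − 2.241) + Φ(−δ − 2.241) = Φ(0.295) + Φ(-4.778) = 0.6161 + 0.0000 = 0.6161.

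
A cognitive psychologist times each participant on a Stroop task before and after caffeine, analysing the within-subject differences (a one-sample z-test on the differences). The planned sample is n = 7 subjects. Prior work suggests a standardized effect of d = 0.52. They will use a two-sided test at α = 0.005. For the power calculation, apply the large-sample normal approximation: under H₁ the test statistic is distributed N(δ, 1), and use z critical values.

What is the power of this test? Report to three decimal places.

Power ≈ 0.076

Noncentrality parameter: δ = d·√n = 0.52 × √7 = 1.3758
Critical value for a two-sided test at α = 0.005: z_{α/2} = 2.807.
Power = Φ(δ − 2.807) + Φ(−δ − 2.807) = Φ(-1.431) + Φ(-4.183) = 0.0762 + 0.0000 = 0.0762.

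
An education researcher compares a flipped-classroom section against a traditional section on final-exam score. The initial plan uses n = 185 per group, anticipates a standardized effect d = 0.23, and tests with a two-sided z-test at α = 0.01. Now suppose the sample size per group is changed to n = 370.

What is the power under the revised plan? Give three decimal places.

With n = 370 per group: δ = d·√(n/2) = 0.23 × √(370/2) = 3.1283. Critical value z_{0.005} = 2.576.
Revised power = Φ(δ − 2.576) + Φ(−δ − 2.576) = Φ(0.553) + Φ(-5.704) = 0.7097 + 0.0000 = 0.7097.

Power ≈ 0.710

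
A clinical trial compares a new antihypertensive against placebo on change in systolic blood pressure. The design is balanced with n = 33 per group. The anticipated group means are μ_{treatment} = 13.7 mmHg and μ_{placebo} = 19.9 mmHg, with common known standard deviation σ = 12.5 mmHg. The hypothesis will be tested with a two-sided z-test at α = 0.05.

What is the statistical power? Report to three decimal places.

Standardized effect: d = |μ_{treatment} − μ_{placebo}| / σ = |13.7 − 19.9| / 12.5 = 0.4960
Noncentrality parameter: δ = d·√(n/2) = 0.4960 × √(33/2) = 2.0148
Critical value for a two-sided test at α = 0.05: z_{α/2} = 1.960.
Power = Φ(δ − 1.960) + Φ(−δ − 1.960) = Φ(0.055) + Φ(-3.975) = 0.5219 + 0.0000 = 0.5219.

Power ≈ 0.522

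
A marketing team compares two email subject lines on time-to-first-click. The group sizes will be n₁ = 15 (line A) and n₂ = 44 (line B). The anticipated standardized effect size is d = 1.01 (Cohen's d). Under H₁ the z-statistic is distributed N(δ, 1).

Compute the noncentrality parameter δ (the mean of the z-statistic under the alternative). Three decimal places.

δ ≈ 3.378

The noncentrality parameter scales effect size by the design's sample-size factor: δ = d / √(1/n₁ + 1/n₂) = 1.01 / √(1/15 + 1/44) = 3.3781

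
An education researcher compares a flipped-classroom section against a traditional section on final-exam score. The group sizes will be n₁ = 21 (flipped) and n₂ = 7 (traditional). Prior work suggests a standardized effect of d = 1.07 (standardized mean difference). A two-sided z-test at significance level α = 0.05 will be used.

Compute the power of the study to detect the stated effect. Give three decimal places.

Power ≈ 0.689

Noncentrality parameter: λ = d / √(1/n₁ + 1/n₂) = 1.07 / √(1/21 + 1/7) = 2.4517
Critical value for a two-sided test at α = 0.05: z_{α/2} = 1.960.
Power = Φ(λ − 1.960) + Φ(−λ − 1.960) = Φ(0.492) + Φ(-4.412) = 0.6885 + 0.0000 = 0.6885.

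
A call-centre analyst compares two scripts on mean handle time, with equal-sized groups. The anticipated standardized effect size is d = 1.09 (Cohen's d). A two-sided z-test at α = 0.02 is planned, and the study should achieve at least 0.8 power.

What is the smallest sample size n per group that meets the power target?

n = 17 per group

Set Φ(δ − 2.326) = 0.8; then δ − 2.326 = Φ⁻¹(0.8) = 0.842, giving δ = 3.168.
(The Φ(−δ − z_{α/2}) term is vanishingly small for δ > 0 and is dropped in the standard sample-size formula.)
δ = d·√(n/2) ⇒ n = 2(δ/d)² = 2 × (3.168 / 1.09)² = 16.89.
Rounding up, n = 17 per group.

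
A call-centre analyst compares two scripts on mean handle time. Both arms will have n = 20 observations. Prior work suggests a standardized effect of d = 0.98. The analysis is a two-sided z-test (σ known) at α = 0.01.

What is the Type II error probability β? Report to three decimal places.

Noncentrality parameter: δ = d·√(n/2) = 0.98 × √(20/2) = 3.0990
Critical value for a two-sided test at α = 0.01: z_{α/2} = 2.576.
Power = Φ(δ − 2.576) + Φ(−δ − 2.576) = Φ(0.523) + Φ(-5.675) = 0.6996 + 0.0000 = 0.6996.
Type II error: β = 1 − power = 1 − 0.6996 = 0.3004.

β ≈ 0.300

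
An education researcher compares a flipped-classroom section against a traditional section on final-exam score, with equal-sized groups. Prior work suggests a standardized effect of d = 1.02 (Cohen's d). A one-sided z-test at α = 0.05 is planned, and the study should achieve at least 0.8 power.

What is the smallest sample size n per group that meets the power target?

n = 12 per group

Set Φ(δ − 1.645) = 0.8; then δ − 1.645 = Φ⁻¹(0.8) = 0.842, giving δ = 2.486.
δ = d·√(n/2) ⇒ n = 2(δ/d)² = 2 × (2.486 / 1.02)² = 11.88.
Rounding up, n = 12 per group.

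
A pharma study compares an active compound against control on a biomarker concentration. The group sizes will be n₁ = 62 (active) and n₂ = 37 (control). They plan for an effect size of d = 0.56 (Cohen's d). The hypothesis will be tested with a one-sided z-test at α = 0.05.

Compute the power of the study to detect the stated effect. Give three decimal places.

Noncentrality parameter: δ = d / √(1/n₁ + 1/n₂) = 0.56 / √(1/62 + 1/37) = 2.6957
One-sided α = 0.05 → critical value z_{0.05} = 1.645.
Power = P(Z > 1.645 − δ) = Φ(1.051) = 0.8533.

Power ≈ 0.853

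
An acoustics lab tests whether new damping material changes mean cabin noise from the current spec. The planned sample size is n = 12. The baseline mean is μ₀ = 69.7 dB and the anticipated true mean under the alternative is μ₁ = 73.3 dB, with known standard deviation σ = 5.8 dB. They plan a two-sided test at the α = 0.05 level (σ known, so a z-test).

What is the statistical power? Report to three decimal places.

Standardized effect: d = |μ₁ − μ₀| / σ = |73.3 − 69.7| / 5.8 = 0.6207
Noncentrality parameter: δ = d·√n = 0.6207 × √12 = 2.1501
Critical value for a two-sided test at α = 0.05: z_{α/2} = 1.960.
Power = Φ(δ − 1.960) + Φ(−δ − 1.960) = Φ(0.190) + Φ(-4.110) = 0.5754 + 0.0000 = 0.5754.

Power ≈ 0.575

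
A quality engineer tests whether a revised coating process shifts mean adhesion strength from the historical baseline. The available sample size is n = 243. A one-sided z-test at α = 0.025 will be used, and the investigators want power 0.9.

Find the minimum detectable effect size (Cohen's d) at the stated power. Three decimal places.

d ≈ 0.208

Need Φ(δ − 1.960) = 0.9, so δ = 1.960 + 1.282 = 3.242.
δ = d·√n ⇒ d = δ/√n = 3.242/√243 = 0.2079.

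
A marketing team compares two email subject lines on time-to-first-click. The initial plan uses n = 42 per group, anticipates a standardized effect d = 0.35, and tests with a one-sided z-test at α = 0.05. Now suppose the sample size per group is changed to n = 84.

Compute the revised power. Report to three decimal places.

Power ≈ 0.733

With n = 84 per group: δ = d·√(n/2) = 0.35 × √(84/2) = 2.2683. Critical value z_{0.05} = 1.645.
Revised power = Φ(δ − 1.645) = Φ(0.623) = 0.7335.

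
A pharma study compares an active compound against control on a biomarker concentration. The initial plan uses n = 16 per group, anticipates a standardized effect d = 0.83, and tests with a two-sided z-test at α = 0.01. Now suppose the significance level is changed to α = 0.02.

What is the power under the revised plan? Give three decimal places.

Power ≈ 0.508

δ = d·√(n/2) = 0.83 × √(16/2) = 2.3476 (unchanged). New critical value: z_{0.01} = 2.326.
Revised power = Φ(δ − 2.326) + Φ(−δ − 2.326) = Φ(0.021) + Φ(-4.674) = 0.5085 + 0.0000 = 0.5085.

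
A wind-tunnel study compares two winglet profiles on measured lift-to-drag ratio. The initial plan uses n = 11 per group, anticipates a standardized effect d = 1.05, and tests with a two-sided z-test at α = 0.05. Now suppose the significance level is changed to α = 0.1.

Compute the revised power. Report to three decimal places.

Power ≈ 0.793

δ = d·√(n/2) = 1.05 × √(11/2) = 2.4625 (unchanged). New critical value: z_{0.05} = 1.645.
Revised power = Φ(δ − 1.645) + Φ(−δ − 1.645) = Φ(0.818) + Φ(-4.107) = 0.7932 + 0.0000 = 0.7932.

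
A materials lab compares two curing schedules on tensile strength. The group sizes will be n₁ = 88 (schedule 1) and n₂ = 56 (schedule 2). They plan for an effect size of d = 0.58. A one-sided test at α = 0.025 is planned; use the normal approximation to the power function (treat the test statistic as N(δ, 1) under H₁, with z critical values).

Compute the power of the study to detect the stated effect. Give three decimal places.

Power ≈ 0.924

Noncentrality parameter: δ = d / √(1/n₁ + 1/n₂) = 0.58 / √(1/88 + 1/56) = 3.3930
Critical value for a one-sided test at α = 0.025: z_α = 1.960.
Power = P(Z > 1.960 − δ) = Φ(1.433) = 0.9241.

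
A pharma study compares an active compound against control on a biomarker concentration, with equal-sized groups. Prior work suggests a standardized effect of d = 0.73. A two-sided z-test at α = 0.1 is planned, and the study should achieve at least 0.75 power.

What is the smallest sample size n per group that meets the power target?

For power 0.75 need Φ(δ − z_{0.05}) = 0.75, so δ = z_{0.05} + z_{0.25} = 1.645 + 0.674 = 2.319.
(Ignoring the negligible lower-tail rejection probability gives the usual closed-form inversion.)
δ = d·√(n/2) ⇒ n = 2(δ/d)² = 2 × (2.319 / 0.73)² = 20.19.
Rounding up, n = 21 per group.

n = 21 per group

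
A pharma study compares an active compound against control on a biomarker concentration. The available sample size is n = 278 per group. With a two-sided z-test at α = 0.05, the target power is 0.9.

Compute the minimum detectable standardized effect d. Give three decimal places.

Need Φ(δ − 1.960) = 0.9, so δ = 1.960 + 1.282 = 3.242.
(Lower-tail contribution to power is negligible for δ > 0.)
δ = d·√(n/2) ⇒ d = δ/√(n/2) = 3.242/√(278/2) = 0.2749.

d ≈ 0.275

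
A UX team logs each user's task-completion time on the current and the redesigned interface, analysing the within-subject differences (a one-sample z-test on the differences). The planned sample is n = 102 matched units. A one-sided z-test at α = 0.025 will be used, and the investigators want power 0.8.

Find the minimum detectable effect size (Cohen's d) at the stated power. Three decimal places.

Need Φ(δ − 1.960) = 0.8, so δ = 1.960 + 0.842 = 2.802.
δ = d·√n ⇒ d = δ/√n = 2.802/√102 = 0.2774.

d ≈ 0.277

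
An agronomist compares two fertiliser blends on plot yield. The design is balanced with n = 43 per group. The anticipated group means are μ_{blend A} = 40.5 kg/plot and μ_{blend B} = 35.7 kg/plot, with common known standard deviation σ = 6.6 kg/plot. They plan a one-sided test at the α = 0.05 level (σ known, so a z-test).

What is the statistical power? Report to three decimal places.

Standardized effect: d = |μ_{blend A} − μ_{blend B}| / σ = |40.5 − 35.7| / 6.6 = 0.7273
Noncentrality parameter: δ = d·√(n/2) = 0.7273 × √(43/2) = 3.3722
One-sided α = 0.05 → critical value z_{0.05} = 1.645.
Power = Φ(δ − 1.645) = Φ(1.727) = 0.9579.

Power ≈ 0.958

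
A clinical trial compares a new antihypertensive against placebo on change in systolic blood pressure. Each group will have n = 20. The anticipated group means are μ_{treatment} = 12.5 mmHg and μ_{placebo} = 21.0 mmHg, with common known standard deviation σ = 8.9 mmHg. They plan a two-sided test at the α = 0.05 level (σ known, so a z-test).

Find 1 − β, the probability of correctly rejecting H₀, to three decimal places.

Power ≈ 0.855

Standardized effect: d = |μ_{treatment} − μ_{placebo}| / σ = |12.5 − 21.0| / 8.9 = 0.9551
Noncentrality parameter: δ = d·√(n/2) = 0.9551 × √(20/2) = 3.0202
Two-sided α = 0.05 → critical value z_{0.025} = 1.960.
Power = Φ(δ − 1.960) + Φ(−δ − 1.960) = Φ(1.060) + Φ(-4.980) = 0.8555 + 0.0000 = 0.8555.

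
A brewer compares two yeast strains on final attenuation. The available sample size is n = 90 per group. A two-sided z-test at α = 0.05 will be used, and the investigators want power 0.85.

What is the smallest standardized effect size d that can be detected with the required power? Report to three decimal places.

d ≈ 0.447

Required noncentrality: δ = z_{0.025} + z_{0.15} = 1.960 + 1.036 = 2.996.
(The second rejection-region term Φ(−δ − z_{α/2}) is negligible and dropped.)
δ = d·√(n/2) ⇒ d = δ/√(n/2) = 2.996/√(90/2) = 0.4467.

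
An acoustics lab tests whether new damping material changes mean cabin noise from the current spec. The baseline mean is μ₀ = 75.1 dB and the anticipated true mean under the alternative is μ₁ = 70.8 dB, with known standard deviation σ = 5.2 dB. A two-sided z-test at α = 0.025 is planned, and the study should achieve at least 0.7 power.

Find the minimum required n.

Standardized effect: d = |μ₁ − μ₀| / σ = |70.8 − 75.1| / 5.2 = 0.8269
For power 0.7 need Φ(δ − z_{0.0125}) = 0.7, so δ = z_{0.0125} + z_{0.30} = 2.241 + 0.524 = 2.766.
(The Φ(−δ − z_{α/2}) term is vanishingly small for δ > 0 and is dropped in the standard sample-size formula.)
δ = d·√n ⇒ n = (δ/d)² = (2.766 / 0.8269)² = 11.19.
Round up to the next whole unit.

n = 12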